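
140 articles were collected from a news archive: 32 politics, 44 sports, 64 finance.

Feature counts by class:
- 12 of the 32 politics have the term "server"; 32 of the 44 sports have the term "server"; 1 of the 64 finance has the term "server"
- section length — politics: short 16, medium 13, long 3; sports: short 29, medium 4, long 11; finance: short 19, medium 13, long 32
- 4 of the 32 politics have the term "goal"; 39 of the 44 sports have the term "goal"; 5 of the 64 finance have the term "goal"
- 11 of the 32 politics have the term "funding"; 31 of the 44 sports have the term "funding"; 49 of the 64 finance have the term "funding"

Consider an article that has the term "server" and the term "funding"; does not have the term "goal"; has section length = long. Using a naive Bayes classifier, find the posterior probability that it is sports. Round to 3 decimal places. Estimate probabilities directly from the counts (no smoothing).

politics: (32/140) × (12/32) × (3/32) × (28/32) × (11/32) = 0.0024169921875
sports: (44/140) × (32/44) × (11/44) × (5/44) × (31/44) ≈ 0.00457497
finance: (64/140) × (1/64) × (32/64) × (59/64) × (49/64) = 0.002520751953125
P(sports | x) = 0.00457497 / 0.009512714140625 ≈ 0.481

0.481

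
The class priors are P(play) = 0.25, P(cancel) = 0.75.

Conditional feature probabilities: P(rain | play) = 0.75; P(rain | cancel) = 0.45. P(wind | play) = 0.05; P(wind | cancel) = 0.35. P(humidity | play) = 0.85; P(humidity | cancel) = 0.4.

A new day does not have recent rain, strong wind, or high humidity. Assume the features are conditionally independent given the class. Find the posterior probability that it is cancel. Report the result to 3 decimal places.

0.948

play: 0.25 × (1−0.75) × (1−0.05) × (1−0.85) = 0.00890625
cancel: 0.75 × (1−0.45) × (1−0.35) × (1−0.4) = 0.160875
P(cancel | x) = 0.160875 / 0.16978125 ≈ 0.948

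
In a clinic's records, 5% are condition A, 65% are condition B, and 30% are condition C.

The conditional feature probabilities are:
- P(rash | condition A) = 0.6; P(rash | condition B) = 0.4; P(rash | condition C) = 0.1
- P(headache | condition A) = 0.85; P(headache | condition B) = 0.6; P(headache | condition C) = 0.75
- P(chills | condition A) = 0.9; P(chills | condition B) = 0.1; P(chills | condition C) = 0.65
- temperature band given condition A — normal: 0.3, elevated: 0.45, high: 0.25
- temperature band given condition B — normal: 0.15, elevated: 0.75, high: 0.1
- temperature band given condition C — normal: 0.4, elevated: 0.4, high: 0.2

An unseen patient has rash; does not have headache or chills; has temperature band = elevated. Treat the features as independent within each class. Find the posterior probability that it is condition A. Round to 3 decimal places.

condition A: 0.05 × 0.6 × (1−0.85) × (1−0.9) × 0.45 = 0.0002025
condition B: 0.65 × 0.4 × (1−0.6) × (1−0.1) × 0.75 = 0.0702
condition C: 0.3 × 0.1 × (1−0.75) × (1−0.65) × 0.4 = 0.00105
P(condition A | x) = 0.0002025 / 0.0714525 ≈ 0.003

0.003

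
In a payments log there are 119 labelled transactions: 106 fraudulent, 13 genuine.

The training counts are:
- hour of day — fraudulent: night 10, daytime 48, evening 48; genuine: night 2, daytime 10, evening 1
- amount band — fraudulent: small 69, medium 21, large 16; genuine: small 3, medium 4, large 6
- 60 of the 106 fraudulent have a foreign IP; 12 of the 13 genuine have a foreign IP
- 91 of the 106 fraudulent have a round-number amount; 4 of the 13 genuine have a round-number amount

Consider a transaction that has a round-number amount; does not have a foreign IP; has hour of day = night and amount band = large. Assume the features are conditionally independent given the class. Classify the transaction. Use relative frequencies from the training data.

fraudulent: (106/119) × (10/106) × (16/106) × (46/106) × (91/106) ≈ 0.00472557
genuine: (13/119) × (2/13) × (6/13) × (1/13) × (4/13) ≈ 0.000183596
Highest score → fraudulent.

fraudulent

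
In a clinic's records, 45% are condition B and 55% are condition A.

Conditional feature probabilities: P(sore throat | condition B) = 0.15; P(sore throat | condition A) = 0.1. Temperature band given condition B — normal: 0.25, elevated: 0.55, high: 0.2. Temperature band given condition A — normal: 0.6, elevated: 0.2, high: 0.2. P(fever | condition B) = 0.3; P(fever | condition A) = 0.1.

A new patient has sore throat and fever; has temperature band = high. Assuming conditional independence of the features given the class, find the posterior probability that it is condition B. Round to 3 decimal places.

condition B: 0.45 × 0.15 × 0.2 × 0.3 = 0.00405
condition A: 0.55 × 0.1 × 0.2 × 0.1 = 0.0011
P(condition B | x) = 0.00405 / 0.00515 ≈ 0.786

0.786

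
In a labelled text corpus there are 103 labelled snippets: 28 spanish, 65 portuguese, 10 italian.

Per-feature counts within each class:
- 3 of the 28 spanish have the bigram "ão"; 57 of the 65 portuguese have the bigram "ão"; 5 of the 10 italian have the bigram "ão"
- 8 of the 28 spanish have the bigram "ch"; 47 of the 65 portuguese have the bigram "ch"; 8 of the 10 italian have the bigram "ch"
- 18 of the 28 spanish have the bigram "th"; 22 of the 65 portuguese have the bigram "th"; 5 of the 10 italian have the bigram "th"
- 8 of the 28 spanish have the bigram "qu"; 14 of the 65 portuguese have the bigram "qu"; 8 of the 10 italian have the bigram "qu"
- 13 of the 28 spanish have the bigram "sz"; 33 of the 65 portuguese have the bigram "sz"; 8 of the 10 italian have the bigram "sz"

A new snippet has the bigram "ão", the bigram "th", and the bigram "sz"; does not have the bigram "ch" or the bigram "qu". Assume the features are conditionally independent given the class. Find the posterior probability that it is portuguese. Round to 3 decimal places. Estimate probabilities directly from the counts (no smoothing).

spanish: (28/103) × (3/28) × (20/28) × (18/28) × (20/28) × (13/28) ≈ 0.00443535
portuguese: (65/103) × (57/65) × (18/65) × (22/65) × (51/65) × (33/65) ≈ 0.0206616
italian: (10/103) × (5/10) × (2/10) × (5/10) × (2/10) × (8/10) ≈ 0.000776699
P(portuguese | x) = 0.0206616 / 0.025873649 ≈ 0.799

0.799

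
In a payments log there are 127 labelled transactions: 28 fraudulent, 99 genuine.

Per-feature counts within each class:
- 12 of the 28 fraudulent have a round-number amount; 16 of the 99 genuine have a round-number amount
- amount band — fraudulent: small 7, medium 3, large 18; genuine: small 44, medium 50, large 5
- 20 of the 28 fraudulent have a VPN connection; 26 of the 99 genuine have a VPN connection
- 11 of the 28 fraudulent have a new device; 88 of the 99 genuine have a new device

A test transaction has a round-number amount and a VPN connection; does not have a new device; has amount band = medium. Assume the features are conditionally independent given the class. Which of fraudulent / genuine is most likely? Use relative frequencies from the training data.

fraudulent: (28/127) × (12/28) × (3/28) × (20/28) × (17/28) ≈ 0.0043904
genuine: (99/127) × (16/99) × (50/99) × (26/99) × (11/99) ≈ 0.00185672
Highest score → fraudulent.

fraudulent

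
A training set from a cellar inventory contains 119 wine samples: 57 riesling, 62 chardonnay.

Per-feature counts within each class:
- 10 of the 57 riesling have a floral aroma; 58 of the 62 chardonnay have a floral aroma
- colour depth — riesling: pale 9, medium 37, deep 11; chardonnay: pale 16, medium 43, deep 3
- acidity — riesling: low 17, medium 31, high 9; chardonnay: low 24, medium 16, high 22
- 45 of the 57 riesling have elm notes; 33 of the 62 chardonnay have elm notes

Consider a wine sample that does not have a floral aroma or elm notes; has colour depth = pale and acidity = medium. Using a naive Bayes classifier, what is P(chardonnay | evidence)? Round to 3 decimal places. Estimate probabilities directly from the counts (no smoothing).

0.128

riesling: (57/119) × (47/57) × (9/57) × (31/57) × (12/57) ≈ 0.00714022
chardonnay: (62/119) × (4/62) × (16/62) × (16/62) × (29/62) ≈ 0.00104707
P(chardonnay | x) = 0.00104707 / 0.00818729 ≈ 0.128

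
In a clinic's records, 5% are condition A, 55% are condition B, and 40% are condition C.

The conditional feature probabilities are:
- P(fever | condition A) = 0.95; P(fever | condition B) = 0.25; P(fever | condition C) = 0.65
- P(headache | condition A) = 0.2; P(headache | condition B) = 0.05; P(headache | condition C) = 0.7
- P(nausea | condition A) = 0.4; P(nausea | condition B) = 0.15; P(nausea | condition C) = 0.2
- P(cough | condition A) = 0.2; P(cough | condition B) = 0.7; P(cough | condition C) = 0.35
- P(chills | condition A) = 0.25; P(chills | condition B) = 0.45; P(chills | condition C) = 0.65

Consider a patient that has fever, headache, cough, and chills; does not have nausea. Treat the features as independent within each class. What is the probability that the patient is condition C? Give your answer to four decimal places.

condition A: 0.05 × 0.95 × 0.2 × (1−0.4) × 0.2 × 0.25 = 0.000285
condition B: 0.55 × 0.25 × 0.05 × (1−0.15) × 0.7 × 0.45 = 0.00184078125
condition C: 0.4 × 0.65 × 0.7 × (1−0.2) × 0.35 × 0.65 = 0.033124
P(condition C | x) = 0.033124 / 0.03524978125 ≈ 0.9397

0.9397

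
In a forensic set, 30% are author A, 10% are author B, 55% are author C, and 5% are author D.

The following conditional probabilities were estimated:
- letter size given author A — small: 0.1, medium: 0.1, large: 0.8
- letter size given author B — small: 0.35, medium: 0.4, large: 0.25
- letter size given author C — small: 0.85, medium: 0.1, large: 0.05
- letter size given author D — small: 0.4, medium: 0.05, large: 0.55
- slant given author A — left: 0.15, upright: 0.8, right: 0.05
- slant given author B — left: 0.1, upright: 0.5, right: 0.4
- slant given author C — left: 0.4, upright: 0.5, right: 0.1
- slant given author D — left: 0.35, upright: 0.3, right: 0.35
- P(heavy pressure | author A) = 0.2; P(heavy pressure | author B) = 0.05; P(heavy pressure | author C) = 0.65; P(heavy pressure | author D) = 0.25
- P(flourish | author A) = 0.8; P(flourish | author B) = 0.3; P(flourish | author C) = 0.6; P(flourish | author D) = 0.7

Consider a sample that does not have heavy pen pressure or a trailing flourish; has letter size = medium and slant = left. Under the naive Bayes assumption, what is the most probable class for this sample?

author C

author A: 0.3 × 0.1 × 0.15 × (1−0.2) × (1−0.8) = 0.00072
author B: 0.1 × 0.4 × 0.1 × (1−0.05) × (1−0.3) = 0.00266
author C: 0.55 × 0.1 × 0.4 × (1−0.65) × (1−0.6) = 0.00308
author D: 0.05 × 0.05 × 0.35 × (1−0.25) × (1−0.7) = 0.000196875
Highest score → author C.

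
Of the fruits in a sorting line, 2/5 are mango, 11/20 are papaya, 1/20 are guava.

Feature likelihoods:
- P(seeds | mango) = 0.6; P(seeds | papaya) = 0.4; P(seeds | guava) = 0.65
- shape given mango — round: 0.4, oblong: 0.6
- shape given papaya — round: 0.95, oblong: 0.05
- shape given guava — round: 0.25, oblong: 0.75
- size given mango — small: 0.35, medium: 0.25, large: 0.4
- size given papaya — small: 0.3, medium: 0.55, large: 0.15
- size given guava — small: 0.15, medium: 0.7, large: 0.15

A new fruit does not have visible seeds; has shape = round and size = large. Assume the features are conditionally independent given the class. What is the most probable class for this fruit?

papaya

mango: 0.4 × (1−0.6) × 0.4 × 0.4 = 0.0256
papaya: 0.55 × (1−0.4) × 0.95 × 0.15 = 0.047025
guava: 0.05 × (1−0.65) × 0.25 × 0.15 = 0.00065625
Highest score → papaya.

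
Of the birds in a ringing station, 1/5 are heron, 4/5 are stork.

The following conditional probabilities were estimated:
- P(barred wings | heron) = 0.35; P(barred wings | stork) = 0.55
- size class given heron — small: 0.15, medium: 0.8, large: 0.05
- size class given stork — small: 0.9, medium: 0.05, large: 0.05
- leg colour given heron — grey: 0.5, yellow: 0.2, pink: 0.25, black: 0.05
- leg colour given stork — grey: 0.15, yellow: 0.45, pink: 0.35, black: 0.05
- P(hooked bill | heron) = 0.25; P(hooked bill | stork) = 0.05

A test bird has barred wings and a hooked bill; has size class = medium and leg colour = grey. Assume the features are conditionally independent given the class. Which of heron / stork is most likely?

heron: 0.2 × 0.35 × 0.8 × 0.5 × 0.25 = 0.007
stork: 0.8 × 0.55 × 0.05 × 0.15 × 0.05 = 0.000165
Highest score → heron.

heron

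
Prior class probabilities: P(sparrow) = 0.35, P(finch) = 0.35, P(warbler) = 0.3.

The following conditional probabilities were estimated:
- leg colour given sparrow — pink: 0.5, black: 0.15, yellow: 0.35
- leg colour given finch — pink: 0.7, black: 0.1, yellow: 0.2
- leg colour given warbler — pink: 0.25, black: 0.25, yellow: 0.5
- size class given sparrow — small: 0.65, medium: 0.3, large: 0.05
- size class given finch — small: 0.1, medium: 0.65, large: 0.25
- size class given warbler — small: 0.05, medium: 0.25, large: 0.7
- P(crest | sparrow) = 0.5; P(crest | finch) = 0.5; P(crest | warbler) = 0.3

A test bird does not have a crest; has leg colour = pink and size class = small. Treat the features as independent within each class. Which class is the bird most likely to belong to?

sparrow

sparrow: 0.35 × 0.5 × 0.65 × (1−0.5) = 0.056875
finch: 0.35 × 0.7 × 0.1 × (1−0.5) = 0.01225
warbler: 0.3 × 0.25 × 0.05 × (1−0.3) = 0.002625
Highest score → sparrow.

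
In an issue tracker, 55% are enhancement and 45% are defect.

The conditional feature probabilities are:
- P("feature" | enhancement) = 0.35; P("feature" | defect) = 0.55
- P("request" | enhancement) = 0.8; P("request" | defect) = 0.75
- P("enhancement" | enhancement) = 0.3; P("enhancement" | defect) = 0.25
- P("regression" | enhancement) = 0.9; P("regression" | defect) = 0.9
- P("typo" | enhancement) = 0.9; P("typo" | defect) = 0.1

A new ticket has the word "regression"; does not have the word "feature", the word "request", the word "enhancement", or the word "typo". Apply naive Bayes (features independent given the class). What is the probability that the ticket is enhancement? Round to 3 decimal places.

enhancement: 0.55 × (1−0.35) × (1−0.8) × (1−0.3) × 0.9 × (1−0.9) = 0.0045045
defect: 0.45 × (1−0.55) × (1−0.75) × (1−0.25) × 0.9 × (1−0.1) = 0.0307546875
P(enhancement | x) = 0.0045045 / 0.0352591875 ≈ 0.128

0.128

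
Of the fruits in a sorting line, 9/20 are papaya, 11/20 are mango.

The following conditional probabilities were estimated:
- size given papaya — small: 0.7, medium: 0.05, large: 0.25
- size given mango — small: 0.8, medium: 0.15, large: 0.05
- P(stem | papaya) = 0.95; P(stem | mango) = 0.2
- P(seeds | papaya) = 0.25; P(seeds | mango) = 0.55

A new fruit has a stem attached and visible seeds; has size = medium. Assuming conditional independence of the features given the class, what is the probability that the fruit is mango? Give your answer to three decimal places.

papaya: 0.45 × 0.05 × 0.95 × 0.25 = 0.00534375
mango: 0.55 × 0.15 × 0.2 × 0.55 = 0.009075
P(mango | x) = 0.009075 / 0.01441875 ≈ 0.629

0.629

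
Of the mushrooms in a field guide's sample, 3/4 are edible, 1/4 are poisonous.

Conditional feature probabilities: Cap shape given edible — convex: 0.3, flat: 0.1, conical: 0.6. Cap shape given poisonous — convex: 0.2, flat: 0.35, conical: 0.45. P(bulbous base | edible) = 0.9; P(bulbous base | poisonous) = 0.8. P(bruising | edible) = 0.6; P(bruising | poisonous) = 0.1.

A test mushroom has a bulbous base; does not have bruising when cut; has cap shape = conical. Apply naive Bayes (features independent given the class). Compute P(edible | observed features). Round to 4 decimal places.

edible: 0.75 × 0.6 × 0.9 × (1−0.6) = 0.162
poisonous: 0.25 × 0.45 × 0.8 × (1−0.1) = 0.081
P(edible | x) = 0.162 / 0.243 ≈ 0.6667

0.6667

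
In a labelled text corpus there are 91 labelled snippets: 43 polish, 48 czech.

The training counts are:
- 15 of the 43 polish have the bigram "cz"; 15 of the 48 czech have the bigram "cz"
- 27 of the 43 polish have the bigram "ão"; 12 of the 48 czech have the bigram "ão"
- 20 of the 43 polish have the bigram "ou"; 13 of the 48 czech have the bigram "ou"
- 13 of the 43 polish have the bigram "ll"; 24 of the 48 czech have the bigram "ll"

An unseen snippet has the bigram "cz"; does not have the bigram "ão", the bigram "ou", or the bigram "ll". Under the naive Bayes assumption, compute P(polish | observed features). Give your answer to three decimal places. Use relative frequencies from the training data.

0.337

polish: (43/91) × (15/43) × (16/43) × (23/43) × (30/43) ≈ 0.0228883
czech: (48/91) × (15/48) × (36/48) × (35/48) × (24/48) ≈ 0.0450721
P(polish | x) = 0.0228883 / 0.0679604 ≈ 0.337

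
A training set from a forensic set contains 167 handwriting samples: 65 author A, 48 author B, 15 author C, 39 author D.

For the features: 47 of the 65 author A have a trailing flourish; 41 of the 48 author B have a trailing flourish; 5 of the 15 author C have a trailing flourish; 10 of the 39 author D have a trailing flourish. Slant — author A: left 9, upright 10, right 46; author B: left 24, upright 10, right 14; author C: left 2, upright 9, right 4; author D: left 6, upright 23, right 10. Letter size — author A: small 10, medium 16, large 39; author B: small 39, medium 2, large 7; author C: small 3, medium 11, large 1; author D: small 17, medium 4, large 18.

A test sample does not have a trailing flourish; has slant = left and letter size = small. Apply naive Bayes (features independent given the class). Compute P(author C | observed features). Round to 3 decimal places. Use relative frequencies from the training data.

0.049

author A: (65/167) × (18/65) × (9/65) × (10/65) ≈ 0.002296
author B: (48/167) × (7/48) × (24/48) × (39/48) ≈ 0.0170284
author C: (15/167) × (10/15) × (2/15) × (3/15) ≈ 0.00159681
author D: (39/167) × (29/39) × (6/39) × (17/39) ≈ 0.0116453
P(author C | x) = 0.00159681 / 0.03256651 ≈ 0.049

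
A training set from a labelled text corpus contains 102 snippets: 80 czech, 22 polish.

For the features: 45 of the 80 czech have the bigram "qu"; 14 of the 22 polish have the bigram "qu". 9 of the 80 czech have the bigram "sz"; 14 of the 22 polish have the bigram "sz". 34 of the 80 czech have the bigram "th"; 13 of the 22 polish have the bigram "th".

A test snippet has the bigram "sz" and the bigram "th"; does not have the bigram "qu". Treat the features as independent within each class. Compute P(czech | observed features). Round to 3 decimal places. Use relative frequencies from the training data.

0.357

czech: (80/102) × (35/80) × (9/80) × (34/80) = 0.01640625
polish: (22/102) × (8/22) × (14/22) × (13/22) ≈ 0.0294928
P(czech | x) = 0.01640625 / 0.04589905 ≈ 0.357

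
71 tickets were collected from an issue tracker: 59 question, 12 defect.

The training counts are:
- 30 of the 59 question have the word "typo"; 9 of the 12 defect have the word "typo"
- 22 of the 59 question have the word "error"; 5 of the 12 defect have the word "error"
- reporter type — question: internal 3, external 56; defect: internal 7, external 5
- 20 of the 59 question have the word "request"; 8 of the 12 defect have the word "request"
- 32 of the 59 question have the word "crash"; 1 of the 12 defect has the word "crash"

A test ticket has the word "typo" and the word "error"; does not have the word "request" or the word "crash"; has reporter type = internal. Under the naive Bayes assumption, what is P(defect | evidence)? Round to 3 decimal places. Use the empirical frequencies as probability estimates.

0.795

question: (59/71) × (30/59) × (22/59) × (3/59) × (39/59) × (27/59) ≈ 0.00242341
defect: (12/71) × (9/12) × (5/12) × (7/12) × (4/12) × (11/12) ≈ 0.00941412
P(defect | x) = 0.00941412 / 0.01183753 ≈ 0.795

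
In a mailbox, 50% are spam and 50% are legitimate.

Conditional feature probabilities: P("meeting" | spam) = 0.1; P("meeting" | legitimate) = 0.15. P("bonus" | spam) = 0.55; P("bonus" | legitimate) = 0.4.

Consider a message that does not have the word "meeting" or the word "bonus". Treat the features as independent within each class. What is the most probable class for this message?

legitimate

spam: 0.5 × (1−0.1) × (1−0.55) = 0.2025
legitimate: 0.5 × (1−0.15) × (1−0.4) = 0.255
Highest score → legitimate.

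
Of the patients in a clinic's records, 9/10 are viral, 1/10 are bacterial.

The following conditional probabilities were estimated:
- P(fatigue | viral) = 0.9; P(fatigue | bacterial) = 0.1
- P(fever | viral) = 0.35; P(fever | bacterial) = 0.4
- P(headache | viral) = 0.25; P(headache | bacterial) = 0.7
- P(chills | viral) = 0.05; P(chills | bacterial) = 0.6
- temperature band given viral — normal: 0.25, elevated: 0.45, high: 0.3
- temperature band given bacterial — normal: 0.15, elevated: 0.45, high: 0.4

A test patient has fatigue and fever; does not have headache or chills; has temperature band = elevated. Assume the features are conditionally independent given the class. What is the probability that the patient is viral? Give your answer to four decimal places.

viral: 0.9 × 0.9 × 0.35 × (1−0.25) × (1−0.05) × 0.45 = 0.0908971875
bacterial: 0.1 × 0.1 × 0.4 × (1−0.7) × (1−0.6) × 0.45 = 0.000216
P(viral | x) = 0.0908971875 / 0.0911131875 ≈ 0.9976

0.9976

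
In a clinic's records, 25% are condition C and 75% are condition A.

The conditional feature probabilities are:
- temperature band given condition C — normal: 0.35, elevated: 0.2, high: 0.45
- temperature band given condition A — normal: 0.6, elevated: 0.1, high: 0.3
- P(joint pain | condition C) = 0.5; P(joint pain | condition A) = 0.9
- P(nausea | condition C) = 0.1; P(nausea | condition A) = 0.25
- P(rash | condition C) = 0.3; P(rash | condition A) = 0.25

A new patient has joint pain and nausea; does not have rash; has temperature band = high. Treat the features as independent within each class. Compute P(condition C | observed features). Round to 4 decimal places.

0.0940

condition C: 0.25 × 0.45 × 0.5 × 0.1 × (1−0.3) = 0.0039375
condition A: 0.75 × 0.3 × 0.9 × 0.25 × (1−0.25) = 0.03796875
P(condition C | x) = 0.0039375 / 0.04190625 ≈ 0.0940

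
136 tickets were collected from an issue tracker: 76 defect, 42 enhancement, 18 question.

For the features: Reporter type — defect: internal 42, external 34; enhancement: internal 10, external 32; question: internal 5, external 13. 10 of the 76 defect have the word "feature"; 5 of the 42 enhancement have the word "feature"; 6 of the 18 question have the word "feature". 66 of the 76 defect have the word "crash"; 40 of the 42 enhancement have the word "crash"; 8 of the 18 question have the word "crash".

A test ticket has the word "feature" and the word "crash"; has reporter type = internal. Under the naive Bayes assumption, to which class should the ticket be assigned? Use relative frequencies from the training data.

defect

defect: (76/136) × (42/76) × (10/76) × (66/76) ≈ 0.035288
enhancement: (42/136) × (10/42) × (5/42) × (40/42) ≈ 0.00833667
question: (18/136) × (5/18) × (6/18) × (8/18) ≈ 0.00544662
Highest score → defect.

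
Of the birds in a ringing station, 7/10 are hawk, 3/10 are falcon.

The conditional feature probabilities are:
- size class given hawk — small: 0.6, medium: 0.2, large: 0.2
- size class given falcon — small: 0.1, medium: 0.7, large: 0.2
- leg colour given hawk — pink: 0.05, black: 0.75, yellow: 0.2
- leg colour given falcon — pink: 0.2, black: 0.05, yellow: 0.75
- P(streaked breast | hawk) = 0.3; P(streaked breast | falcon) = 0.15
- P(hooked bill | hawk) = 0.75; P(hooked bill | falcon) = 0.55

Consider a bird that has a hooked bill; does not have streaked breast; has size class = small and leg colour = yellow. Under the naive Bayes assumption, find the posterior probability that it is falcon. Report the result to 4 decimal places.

0.1926

hawk: 0.7 × 0.6 × 0.2 × (1−0.3) × 0.75 = 0.0441
falcon: 0.3 × 0.1 × 0.75 × (1−0.15) × 0.55 = 0.01051875
P(falcon | x) = 0.01051875 / 0.05461875 ≈ 0.1926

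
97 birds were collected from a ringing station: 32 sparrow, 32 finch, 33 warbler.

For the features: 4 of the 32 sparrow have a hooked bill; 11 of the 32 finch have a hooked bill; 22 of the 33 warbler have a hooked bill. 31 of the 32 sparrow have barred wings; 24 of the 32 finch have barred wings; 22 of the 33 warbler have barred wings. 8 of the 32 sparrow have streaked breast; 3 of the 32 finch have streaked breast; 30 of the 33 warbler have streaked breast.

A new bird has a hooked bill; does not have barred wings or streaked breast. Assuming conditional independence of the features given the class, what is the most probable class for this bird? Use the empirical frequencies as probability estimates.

sparrow: (32/97) × (4/32) × (1/32) × (24/32) ≈ 0.000966495
finch: (32/97) × (11/32) × (8/32) × (29/32) ≈ 0.0256927
warbler: (33/97) × (22/33) × (11/33) × (3/33) ≈ 0.00687285
Highest score → finch.

finch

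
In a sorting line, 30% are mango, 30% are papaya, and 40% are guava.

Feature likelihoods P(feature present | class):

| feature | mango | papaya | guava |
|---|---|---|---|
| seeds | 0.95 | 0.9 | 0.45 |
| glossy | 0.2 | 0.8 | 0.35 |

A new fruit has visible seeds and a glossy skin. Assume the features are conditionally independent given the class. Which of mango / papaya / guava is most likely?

papaya

mango: 0.3 × 0.95 × 0.2 = 0.057
papaya: 0.3 × 0.9 × 0.8 = 0.216
guava: 0.4 × 0.45 × 0.35 = 0.063
Highest score → papaya.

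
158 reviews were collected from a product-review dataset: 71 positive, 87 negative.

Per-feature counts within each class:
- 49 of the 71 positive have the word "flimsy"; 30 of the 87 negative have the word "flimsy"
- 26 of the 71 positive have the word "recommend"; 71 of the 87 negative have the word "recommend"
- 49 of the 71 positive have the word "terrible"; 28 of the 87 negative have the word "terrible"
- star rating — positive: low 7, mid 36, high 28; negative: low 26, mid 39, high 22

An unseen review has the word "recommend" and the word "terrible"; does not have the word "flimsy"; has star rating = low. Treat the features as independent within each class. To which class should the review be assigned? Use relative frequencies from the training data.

positive: (71/158) × (22/71) × (26/71) × (49/71) × (7/71) ≈ 0.00346943
negative: (87/158) × (57/87) × (71/87) × (28/87) × (26/87) ≈ 0.0283172
Highest score → negative.

negative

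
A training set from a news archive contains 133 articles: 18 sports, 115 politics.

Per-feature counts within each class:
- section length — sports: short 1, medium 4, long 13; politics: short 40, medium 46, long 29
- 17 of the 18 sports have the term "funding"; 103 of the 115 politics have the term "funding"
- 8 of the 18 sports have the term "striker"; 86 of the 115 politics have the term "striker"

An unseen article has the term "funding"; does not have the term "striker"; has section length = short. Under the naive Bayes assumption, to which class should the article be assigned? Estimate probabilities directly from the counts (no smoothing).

sports: (18/133) × (1/18) × (17/18) × (10/18) ≈ 0.00394505
politics: (115/133) × (40/115) × (103/115) × (29/115) ≈ 0.0679279
Highest score → politics.

politics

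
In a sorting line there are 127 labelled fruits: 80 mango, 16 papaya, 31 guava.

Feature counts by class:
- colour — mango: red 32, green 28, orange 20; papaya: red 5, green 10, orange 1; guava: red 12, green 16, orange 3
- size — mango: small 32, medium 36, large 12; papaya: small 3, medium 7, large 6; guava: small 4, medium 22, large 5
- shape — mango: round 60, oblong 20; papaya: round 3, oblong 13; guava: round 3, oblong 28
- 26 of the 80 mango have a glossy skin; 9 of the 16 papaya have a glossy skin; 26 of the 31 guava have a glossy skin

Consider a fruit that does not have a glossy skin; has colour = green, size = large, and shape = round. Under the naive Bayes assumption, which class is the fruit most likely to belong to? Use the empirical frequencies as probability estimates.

mango: (80/127) × (28/80) × (12/80) × (60/80) × (54/80) ≈ 0.0167421
papaya: (16/127) × (10/16) × (6/16) × (3/16) × (7/16) ≈ 0.00242218
guava: (31/127) × (16/31) × (5/31) × (3/31) × (5/31) ≈ 0.00031717
Highest score → mango.

mango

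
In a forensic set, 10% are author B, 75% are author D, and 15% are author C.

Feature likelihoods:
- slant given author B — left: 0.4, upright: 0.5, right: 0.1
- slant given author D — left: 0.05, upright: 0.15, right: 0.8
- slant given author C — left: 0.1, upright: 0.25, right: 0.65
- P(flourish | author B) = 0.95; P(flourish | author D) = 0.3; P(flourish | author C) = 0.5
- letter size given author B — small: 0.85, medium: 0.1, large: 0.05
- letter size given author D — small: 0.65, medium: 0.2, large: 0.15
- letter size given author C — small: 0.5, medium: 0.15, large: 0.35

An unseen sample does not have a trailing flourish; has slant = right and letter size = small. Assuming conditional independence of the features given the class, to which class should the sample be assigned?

author D

author B: 0.1 × 0.1 × (1−0.95) × 0.85 = 0.000425
author D: 0.75 × 0.8 × (1−0.3) × 0.65 = 0.273
author C: 0.15 × 0.65 × (1−0.5) × 0.5 = 0.024375
Highest score → author D.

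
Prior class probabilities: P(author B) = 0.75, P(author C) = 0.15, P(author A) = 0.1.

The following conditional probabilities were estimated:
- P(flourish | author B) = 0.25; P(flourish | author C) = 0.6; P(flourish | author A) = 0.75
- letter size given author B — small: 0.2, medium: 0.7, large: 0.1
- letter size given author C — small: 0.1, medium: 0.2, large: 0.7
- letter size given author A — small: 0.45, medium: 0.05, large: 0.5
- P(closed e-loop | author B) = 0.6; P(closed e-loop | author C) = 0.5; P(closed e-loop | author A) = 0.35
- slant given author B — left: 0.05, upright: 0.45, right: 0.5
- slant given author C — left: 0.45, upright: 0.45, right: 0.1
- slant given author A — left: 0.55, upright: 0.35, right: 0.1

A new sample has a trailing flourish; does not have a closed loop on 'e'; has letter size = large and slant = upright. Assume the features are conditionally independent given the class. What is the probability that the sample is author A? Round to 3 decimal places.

author B: 0.75 × 0.25 × 0.1 × (1−0.6) × 0.45 = 0.003375
author C: 0.15 × 0.6 × 0.7 × (1−0.5) × 0.45 = 0.014175
author A: 0.1 × 0.75 × 0.5 × (1−0.35) × 0.35 = 0.00853125
P(author A | x) = 0.00853125 / 0.02608125 ≈ 0.327

0.327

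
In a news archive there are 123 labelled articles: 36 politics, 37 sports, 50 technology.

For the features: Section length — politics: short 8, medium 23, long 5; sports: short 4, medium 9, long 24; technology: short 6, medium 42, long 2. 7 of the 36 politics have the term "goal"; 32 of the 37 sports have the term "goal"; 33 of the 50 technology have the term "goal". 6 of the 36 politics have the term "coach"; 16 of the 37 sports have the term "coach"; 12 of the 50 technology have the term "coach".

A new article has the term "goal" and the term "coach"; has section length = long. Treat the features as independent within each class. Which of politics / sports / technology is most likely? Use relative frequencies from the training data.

politics: (36/123) × (5/36) × (7/36) × (6/36) ≈ 0.00131737
sports: (37/123) × (24/37) × (32/37) × (16/37) ≈ 0.0729748
technology: (50/123) × (2/50) × (33/50) × (12/50) ≈ 0.00257561
Highest score → sports.

sports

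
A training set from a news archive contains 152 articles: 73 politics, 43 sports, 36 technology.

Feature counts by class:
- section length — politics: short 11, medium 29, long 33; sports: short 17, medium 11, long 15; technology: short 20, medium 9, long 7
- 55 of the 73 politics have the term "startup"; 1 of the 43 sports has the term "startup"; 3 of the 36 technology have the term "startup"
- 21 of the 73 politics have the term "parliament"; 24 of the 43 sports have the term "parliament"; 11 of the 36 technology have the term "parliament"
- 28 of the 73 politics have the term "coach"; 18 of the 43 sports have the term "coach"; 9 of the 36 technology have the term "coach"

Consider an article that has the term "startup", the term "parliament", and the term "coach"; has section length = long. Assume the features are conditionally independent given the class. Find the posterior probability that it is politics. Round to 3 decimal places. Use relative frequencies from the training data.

politics: (73/152) × (33/73) × (55/73) × (21/73) × (28/73) ≈ 0.0180485
sports: (43/152) × (15/43) × (1/43) × (24/43) × (18/43) ≈ 0.000536199
technology: (36/152) × (7/36) × (3/36) × (11/36) × (9/36) ≈ 0.000293159
P(politics | x) = 0.0180485 / 0.018877858 ≈ 0.956

0.956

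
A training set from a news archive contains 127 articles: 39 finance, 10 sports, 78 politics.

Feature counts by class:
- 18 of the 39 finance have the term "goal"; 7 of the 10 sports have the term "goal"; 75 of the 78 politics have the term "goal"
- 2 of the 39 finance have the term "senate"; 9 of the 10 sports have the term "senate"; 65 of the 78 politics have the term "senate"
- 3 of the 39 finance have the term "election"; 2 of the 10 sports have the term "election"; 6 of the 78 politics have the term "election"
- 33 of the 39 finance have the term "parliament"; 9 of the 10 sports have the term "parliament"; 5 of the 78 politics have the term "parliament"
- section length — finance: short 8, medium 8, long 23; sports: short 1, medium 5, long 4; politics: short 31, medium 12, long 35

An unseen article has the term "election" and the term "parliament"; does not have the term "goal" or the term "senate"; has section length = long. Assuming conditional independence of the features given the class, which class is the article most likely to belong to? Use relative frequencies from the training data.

finance

finance: (39/127) × (21/39) × (37/39) × (3/39) × (33/39) × (23/39) ≈ 0.00602174
sports: (10/127) × (3/10) × (1/10) × (2/10) × (9/10) × (4/10) ≈ 0.000170079
politics: (78/127) × (3/78) × (13/78) × (6/78) × (5/78) × (35/78) ≈ 0.00000871108
Highest score → finance.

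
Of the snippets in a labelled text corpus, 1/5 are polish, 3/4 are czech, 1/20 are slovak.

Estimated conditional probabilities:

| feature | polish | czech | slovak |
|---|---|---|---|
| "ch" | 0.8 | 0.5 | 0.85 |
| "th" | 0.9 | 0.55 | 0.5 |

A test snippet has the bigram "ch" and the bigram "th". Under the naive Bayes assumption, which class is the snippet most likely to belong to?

polish: 0.2 × 0.8 × 0.9 = 0.144
czech: 0.75 × 0.5 × 0.55 = 0.20625
slovak: 0.05 × 0.85 × 0.5 = 0.02125
Highest score → czech.

czech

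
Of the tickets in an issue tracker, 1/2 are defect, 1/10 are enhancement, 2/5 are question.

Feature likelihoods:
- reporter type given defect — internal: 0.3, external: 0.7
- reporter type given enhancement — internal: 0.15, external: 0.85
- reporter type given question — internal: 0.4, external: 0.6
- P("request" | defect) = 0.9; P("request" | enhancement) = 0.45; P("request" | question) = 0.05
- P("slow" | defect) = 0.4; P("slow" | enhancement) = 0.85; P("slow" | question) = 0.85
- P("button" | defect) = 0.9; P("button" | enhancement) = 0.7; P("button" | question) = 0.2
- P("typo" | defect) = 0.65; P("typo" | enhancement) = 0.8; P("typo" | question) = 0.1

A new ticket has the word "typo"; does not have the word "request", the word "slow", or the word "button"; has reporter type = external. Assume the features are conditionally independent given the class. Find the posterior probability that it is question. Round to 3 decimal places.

0.473

defect: 0.5 × 0.7 × (1−0.9) × (1−0.4) × (1−0.9) × 0.65 = 0.001365
enhancement: 0.1 × 0.85 × (1−0.45) × (1−0.85) × (1−0.7) × 0.8 = 0.001683
question: 0.4 × 0.6 × (1−0.05) × (1−0.85) × (1−0.2) × 0.1 = 0.002736
P(question | x) = 0.002736 / 0.005784 ≈ 0.473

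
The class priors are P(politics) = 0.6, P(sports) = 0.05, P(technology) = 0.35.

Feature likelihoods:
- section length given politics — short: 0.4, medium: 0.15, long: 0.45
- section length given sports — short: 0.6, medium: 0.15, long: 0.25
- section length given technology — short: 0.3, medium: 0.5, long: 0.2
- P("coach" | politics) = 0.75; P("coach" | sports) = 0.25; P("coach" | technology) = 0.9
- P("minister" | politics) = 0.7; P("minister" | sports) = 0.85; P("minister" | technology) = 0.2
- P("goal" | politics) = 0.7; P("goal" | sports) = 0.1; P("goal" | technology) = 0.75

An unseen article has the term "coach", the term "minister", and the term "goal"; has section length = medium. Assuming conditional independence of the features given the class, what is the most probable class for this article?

politics

politics: 0.6 × 0.15 × 0.75 × 0.7 × 0.7 = 0.033075
sports: 0.05 × 0.15 × 0.25 × 0.85 × 0.1 = 0.000159375
technology: 0.35 × 0.5 × 0.9 × 0.2 × 0.75 = 0.023625
Highest score → politics.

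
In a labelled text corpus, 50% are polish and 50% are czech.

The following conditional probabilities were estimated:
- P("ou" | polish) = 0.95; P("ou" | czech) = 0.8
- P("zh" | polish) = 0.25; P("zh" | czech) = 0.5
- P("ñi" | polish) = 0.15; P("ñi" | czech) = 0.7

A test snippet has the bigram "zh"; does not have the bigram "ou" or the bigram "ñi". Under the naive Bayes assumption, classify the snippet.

polish: 0.5 × (1−0.95) × 0.25 × (1−0.15) = 0.0053125
czech: 0.5 × (1−0.8) × 0.5 × (1−0.7) = 0.015
Highest score → czech.

czech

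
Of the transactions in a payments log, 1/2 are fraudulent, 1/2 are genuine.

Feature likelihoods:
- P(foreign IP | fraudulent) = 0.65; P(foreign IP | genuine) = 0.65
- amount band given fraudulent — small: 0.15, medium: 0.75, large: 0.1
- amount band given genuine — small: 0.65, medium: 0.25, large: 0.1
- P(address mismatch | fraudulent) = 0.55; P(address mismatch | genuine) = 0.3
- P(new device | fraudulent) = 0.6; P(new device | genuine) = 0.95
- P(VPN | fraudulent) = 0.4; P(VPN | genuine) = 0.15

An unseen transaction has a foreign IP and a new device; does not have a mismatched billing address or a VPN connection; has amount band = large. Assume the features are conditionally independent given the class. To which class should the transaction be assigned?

fraudulent: 0.5 × 0.65 × 0.1 × (1−0.55) × 0.6 × (1−0.4) = 0.005265
genuine: 0.5 × 0.65 × 0.1 × (1−0.3) × 0.95 × (1−0.15) = 0.018370625
Highest score → genuine.

genuine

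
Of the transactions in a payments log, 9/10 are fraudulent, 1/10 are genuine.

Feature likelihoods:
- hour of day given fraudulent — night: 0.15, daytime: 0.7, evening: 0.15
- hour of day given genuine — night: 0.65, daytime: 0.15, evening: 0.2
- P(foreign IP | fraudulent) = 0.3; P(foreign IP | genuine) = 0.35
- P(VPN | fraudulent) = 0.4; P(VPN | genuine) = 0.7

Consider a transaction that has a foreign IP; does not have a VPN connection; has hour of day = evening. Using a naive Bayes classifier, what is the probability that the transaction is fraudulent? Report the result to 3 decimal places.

fraudulent: 0.9 × 0.15 × 0.3 × (1−0.4) = 0.0243
genuine: 0.1 × 0.2 × 0.35 × (1−0.7) = 0.0021
P(fraudulent | x) = 0.0243 / 0.0264 ≈ 0.920

0.920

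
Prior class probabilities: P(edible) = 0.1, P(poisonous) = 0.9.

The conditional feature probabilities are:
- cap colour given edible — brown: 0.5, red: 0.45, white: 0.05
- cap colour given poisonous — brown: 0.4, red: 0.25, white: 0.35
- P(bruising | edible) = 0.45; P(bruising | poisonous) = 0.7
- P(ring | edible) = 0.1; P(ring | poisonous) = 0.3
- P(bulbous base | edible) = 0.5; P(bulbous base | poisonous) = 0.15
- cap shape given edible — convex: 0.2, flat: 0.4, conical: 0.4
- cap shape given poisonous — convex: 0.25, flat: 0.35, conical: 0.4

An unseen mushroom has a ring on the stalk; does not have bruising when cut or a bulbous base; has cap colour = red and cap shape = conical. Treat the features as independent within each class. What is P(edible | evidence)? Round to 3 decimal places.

0.067

edible: 0.1 × 0.45 × (1−0.45) × 0.1 × (1−0.5) × 0.4 = 0.000495
poisonous: 0.9 × 0.25 × (1−0.7) × 0.3 × (1−0.15) × 0.4 = 0.006885
P(edible | x) = 0.000495 / 0.00738 ≈ 0.067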